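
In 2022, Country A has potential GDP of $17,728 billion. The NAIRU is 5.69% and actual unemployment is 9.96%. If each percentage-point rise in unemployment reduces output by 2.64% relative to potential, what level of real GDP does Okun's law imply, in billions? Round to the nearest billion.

Unemployment gap = 9.96 - 5.69 = 4.27 points, so the output gap is -2.64 × 4.27 = -11.2728%.
Actual GDP = 17728 × (1 - 11.2728/100) = 17728 × 0.887272 ≈ 15730 billion.

$15,730 billion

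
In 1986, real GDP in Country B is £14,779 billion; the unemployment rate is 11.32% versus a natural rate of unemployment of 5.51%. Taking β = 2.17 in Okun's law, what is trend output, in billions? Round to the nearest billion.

Unemployment gap = 11.32 - 5.51 = 5.81 points, so output gap = -2.17 × 5.81 = -12.6077%.
Since Y = Y* × (1 + gap/100), Y* = 14779/0.873923 ≈ 16911 billion.

£16,911 billion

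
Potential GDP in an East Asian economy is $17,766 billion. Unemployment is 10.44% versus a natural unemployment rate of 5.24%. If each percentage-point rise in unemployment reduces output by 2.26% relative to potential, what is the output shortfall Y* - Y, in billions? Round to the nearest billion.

$2,088 billion

Output gap = -2.26 × (10.44 - 5.24) = -2.26 × 5.2 = -11.752%.
Actual GDP ≈ 17766 × 0.88248 ≈ 15678 billion, so the shortfall is 17766 - 15678 = 2088 billion.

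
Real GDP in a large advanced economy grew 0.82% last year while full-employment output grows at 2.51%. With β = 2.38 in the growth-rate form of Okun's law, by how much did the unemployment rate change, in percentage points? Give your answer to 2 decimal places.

0.71 percentage points

Growth-rate Okun's law: g_Y = g_Y* - β × Δu, so Δu = (g_Y* - g_Y)/β.
Δu = (2.51 - 0.82)/2.38 = 1.69/2.38 = 0.71 percentage points.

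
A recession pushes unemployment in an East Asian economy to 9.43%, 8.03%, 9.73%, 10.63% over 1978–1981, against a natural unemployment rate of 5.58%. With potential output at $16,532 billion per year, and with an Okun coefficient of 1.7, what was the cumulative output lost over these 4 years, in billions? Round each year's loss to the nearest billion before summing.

Year 1978: gap = -1.7 × (9.43 - 5.58) = -6.545%, loss ≈ 16532 × 6.545/100 ≈ 1082.
Year 1979: gap = -1.7 × (8.03 - 5.58) = -4.165%, loss ≈ 16532 × 4.165/100 ≈ 689.
Year 1980: gap = -1.7 × (9.73 - 5.58) = -7.055%, loss ≈ 16532 × 7.055/100 ≈ 1166.
Year 1981: gap = -1.7 × (10.63 - 5.58) = -8.585%, loss ≈ 16532 × 8.585/100 ≈ 1419.
Total lost output = 1082 + 689 + 1166 + 1419 = 4356 billion.

$4,356 billion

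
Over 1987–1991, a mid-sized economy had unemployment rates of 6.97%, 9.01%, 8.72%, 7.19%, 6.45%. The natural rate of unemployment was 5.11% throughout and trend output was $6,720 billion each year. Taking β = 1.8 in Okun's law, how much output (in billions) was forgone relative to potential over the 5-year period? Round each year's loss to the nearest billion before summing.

$1,548 billion

Year 1987: gap = -1.8 × (6.97 - 5.11) = -3.348%, loss ≈ 6720 × 3.348/100 ≈ 225.
Year 1988: gap = -1.8 × (9.01 - 5.11) = -7.02%, loss ≈ 6720 × 7.02/100 ≈ 472.
Year 1989: gap = -1.8 × (8.72 - 5.11) = -6.498%, loss ≈ 6720 × 6.498/100 ≈ 437.
Year 1990: gap = -1.8 × (7.19 - 5.11) = -3.744%, loss ≈ 6720 × 3.744/100 ≈ 252.
Year 1991: gap = -1.8 × (6.45 - 5.11) = -2.412%, loss ≈ 6720 × 2.412/100 ≈ 162.
Total lost output = 225 + 472 + 437 + 252 + 162 = 1548 billion.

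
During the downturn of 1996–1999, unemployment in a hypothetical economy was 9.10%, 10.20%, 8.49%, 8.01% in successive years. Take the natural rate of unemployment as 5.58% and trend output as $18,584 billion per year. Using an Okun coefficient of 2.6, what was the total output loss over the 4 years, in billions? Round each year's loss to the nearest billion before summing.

$6,513 billion

Year 1996: gap = -2.6 × (9.1 - 5.58) = -9.152%, loss ≈ 18584 × 9.152/100 ≈ 1701.
Year 1997: gap = -2.6 × (10.2 - 5.58) = -12.012%, loss ≈ 18584 × 12.012/100 ≈ 2232.
Year 1998: gap = -2.6 × (8.49 - 5.58) = -7.566%, loss ≈ 18584 × 7.566/100 ≈ 1406.
Year 1999: gap = -2.6 × (8.01 - 5.58) = -6.318%, loss ≈ 18584 × 6.318/100 ≈ 1174.
Total lost output = 1701 + 2232 + 1406 + 1174 = 6513 billion.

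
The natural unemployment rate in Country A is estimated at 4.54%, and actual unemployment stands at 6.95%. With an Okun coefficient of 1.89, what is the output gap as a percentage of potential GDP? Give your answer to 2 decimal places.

-4.55%

The unemployment gap is 6.95 - 4.54 = 2.41 percentage points.
Okun's law gives an output gap of -1.89 × 2.41 = -4.5549%, i.e. 4.55% below potential.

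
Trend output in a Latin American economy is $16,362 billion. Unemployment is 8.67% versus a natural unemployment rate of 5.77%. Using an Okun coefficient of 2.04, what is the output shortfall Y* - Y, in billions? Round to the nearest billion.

Output gap = -2.04 × (8.67 - 5.77) = -2.04 × 2.9 = -5.916%.
Actual GDP ≈ 16362 × 0.94084 ≈ 15394 billion, so the shortfall is 16362 - 15394 = 968 billion.

$968 billion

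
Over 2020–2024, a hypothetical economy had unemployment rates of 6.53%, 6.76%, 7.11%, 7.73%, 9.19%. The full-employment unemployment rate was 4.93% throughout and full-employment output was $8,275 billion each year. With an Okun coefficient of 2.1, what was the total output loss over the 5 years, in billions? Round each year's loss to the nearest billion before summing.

$2,202 billion

Year 2020: gap = -2.1 × (6.53 - 4.93) = -3.36%, loss ≈ 8275 × 3.36/100 ≈ 278.
Year 2021: gap = -2.1 × (6.76 - 4.93) = -3.843%, loss ≈ 8275 × 3.843/100 ≈ 318.
Year 2022: gap = -2.1 × (7.11 - 4.93) = -4.578%, loss ≈ 8275 × 4.578/100 ≈ 379.
Year 2023: gap = -2.1 × (7.73 - 4.93) = -5.88%, loss ≈ 8275 × 5.88/100 ≈ 487.
Year 2024: gap = -2.1 × (9.19 - 4.93) = -8.946%, loss ≈ 8275 × 8.946/100 ≈ 740.
Total lost output = 278 + 318 + 379 + 487 + 740 = 2202 billion.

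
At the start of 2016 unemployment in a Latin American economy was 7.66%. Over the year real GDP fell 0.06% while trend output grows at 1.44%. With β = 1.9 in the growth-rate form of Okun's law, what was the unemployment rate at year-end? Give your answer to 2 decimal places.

Growth-rate Okun's law: g_Y = g_Y* - β × Δu, so Δu = (g_Y* - g_Y)/β.
Δu = (1.44 + 0.06)/1.9 = 1.5/1.9 = 0.79 percentage points.
Year-end unemployment = 7.66 + 0.79 = 8.45%.

8.45%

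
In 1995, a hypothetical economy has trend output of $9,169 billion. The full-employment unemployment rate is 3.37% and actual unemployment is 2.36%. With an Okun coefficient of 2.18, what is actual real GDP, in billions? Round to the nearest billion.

Unemployment gap = 2.36 - 3.37 = -1.01 points, so the output gap is -2.18 × (-1.01) = 2.2018%.
Actual GDP = 9169 × (1 + 2.2018/100) = 9169 × 1.022018 ≈ 9371 billion.

$9,371 billion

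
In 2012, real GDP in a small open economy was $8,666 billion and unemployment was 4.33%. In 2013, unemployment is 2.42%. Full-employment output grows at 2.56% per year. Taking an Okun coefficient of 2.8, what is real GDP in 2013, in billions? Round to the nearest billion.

Δu = 2.42 - 4.33 = -1.91 points.
Okun's law (growth form): g_Y = g_Y* - β × Δu = 2.56 - 2.8 × (-1.91) = 2.56 + 5.348 = 7.908%.
Real GDP in the next year = 8666 × (1 + 7.908/100) = 8666 × 1.07908 ≈ 9351 billion.

$9,351 billion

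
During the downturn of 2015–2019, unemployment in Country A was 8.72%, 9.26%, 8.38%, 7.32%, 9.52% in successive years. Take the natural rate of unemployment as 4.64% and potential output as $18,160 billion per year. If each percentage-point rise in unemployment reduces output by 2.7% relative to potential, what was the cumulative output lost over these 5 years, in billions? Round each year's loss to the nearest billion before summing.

Year 2015: gap = -2.7 × (8.72 - 4.64) = -11.016%, loss ≈ 18160 × 11.016/100 ≈ 2001.
Year 2016: gap = -2.7 × (9.26 - 4.64) = -12.474%, loss ≈ 18160 × 12.474/100 ≈ 2265.
Year 2017: gap = -2.7 × (8.38 - 4.64) = -10.098%, loss ≈ 18160 × 10.098/100 ≈ 1834.
Year 2018: gap = -2.7 × (7.32 - 4.64) = -7.236%, loss ≈ 18160 × 7.236/100 ≈ 1314.
Year 2019: gap = -2.7 × (9.52 - 4.64) = -13.176%, loss ≈ 18160 × 13.176/100 ≈ 2393.
Total lost output = 2001 + 2265 + 1834 + 1314 + 2393 = 9807 billion.

$9,807 billion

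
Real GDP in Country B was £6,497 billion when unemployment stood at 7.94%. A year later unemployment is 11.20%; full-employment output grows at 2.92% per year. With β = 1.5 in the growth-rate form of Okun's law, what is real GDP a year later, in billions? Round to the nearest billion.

£6,369 billion

Δu = 11.2 - 7.94 = 3.26 points.
Okun's law (growth form): g_Y = g_Y* - β × Δu = 2.92 - 1.5 × (3.26) = 2.92 - 4.89 = -1.97%.
Real GDP in the next year = 6497 × (1 - 1.97/100) = 6497 × 0.9803 ≈ 6369 billion.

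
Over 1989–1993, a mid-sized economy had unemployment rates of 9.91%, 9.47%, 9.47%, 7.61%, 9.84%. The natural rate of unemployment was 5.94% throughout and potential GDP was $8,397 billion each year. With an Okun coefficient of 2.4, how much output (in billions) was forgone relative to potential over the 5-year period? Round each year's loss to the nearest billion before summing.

$3,345 billion

Year 1989: gap = -2.4 × (9.91 - 5.94) = -9.528%, loss ≈ 8397 × 9.528/100 ≈ 800.
Year 1990: gap = -2.4 × (9.47 - 5.94) = -8.472%, loss ≈ 8397 × 8.472/100 ≈ 711.
Year 1991: gap = -2.4 × (9.47 - 5.94) = -8.472%, loss ≈ 8397 × 8.472/100 ≈ 711.
Year 1992: gap = -2.4 × (7.61 - 5.94) = -4.008%, loss ≈ 8397 × 4.008/100 ≈ 337.
Year 1993: gap = -2.4 × (9.84 - 5.94) = -9.36%, loss ≈ 8397 × 9.36/100 ≈ 786.
Total lost output = 800 + 711 + 711 + 337 + 786 = 3345 billion.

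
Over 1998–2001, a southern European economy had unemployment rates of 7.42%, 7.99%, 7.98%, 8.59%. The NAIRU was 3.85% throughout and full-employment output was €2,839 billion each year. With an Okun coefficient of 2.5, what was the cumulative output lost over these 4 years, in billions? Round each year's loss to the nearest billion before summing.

€1,176 billion

Year 1998: gap = -2.5 × (7.42 - 3.85) = -8.925%, loss ≈ 2839 × 8.925/100 ≈ 253.
Year 1999: gap = -2.5 × (7.99 - 3.85) = -10.35%, loss ≈ 2839 × 10.35/100 ≈ 294.
Year 2000: gap = -2.5 × (7.98 - 3.85) = -10.325%, loss ≈ 2839 × 10.325/100 ≈ 293.
Year 2001: gap = -2.5 × (8.59 - 3.85) = -11.85%, loss ≈ 2839 × 11.85/100 ≈ 336.
Total lost output = 253 + 294 + 293 + 336 = 1176 billion.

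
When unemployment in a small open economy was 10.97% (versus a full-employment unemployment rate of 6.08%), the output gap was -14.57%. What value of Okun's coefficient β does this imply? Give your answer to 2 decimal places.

β ≈ 2.98

Okun's law: output gap = -β × (u - u*).
-14.57 = -β × (10.97 - 6.08) = -β × 4.89, so β = 14.57/4.89 = 2.98.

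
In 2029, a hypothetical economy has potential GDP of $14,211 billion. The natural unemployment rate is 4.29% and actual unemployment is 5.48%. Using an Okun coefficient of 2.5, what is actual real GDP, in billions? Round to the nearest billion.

$13,788 billion

Unemployment gap = 5.48 - 4.29 = 1.19 points, so the output gap is -2.5 × 1.19 = -2.975%.
Actual GDP = 14211 × (1 - 2.975/100) = 14211 × 0.97025 ≈ 13788 billion.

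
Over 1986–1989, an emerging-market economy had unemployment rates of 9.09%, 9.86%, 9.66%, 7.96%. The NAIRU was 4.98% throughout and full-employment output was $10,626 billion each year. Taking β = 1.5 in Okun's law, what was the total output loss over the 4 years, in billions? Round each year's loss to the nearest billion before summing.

Year 1986: gap = -1.5 × (9.09 - 4.98) = -6.165%, loss ≈ 10626 × 6.165/100 ≈ 655.
Year 1987: gap = -1.5 × (9.86 - 4.98) = -7.32%, loss ≈ 10626 × 7.32/100 ≈ 778.
Year 1988: gap = -1.5 × (9.66 - 4.98) = -7.02%, loss ≈ 10626 × 7.02/100 ≈ 746.
Year 1989: gap = -1.5 × (7.96 - 4.98) = -4.47%, loss ≈ 10626 × 4.47/100 ≈ 475.
Total lost output = 655 + 778 + 746 + 475 = 2654 billion.

$2,654 billion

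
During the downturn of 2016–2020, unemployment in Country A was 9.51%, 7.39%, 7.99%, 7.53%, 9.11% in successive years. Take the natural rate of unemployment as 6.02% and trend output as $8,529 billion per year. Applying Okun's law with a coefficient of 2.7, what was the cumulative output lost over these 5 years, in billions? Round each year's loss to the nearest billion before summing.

$2,633 billion

Year 2016: gap = -2.7 × (9.51 - 6.02) = -9.423%, loss ≈ 8529 × 9.423/100 ≈ 804.
Year 2017: gap = -2.7 × (7.39 - 6.02) = -3.699%, loss ≈ 8529 × 3.699/100 ≈ 315.
Year 2018: gap = -2.7 × (7.99 - 6.02) = -5.319%, loss ≈ 8529 × 5.319/100 ≈ 454.
Year 2019: gap = -2.7 × (7.53 - 6.02) = -4.077%, loss ≈ 8529 × 4.077/100 ≈ 348.
Year 2020: gap = -2.7 × (9.11 - 6.02) = -8.343%, loss ≈ 8529 × 8.343/100 ≈ 712.
Total lost output = 804 + 315 + 454 + 348 + 712 = 2633 billion.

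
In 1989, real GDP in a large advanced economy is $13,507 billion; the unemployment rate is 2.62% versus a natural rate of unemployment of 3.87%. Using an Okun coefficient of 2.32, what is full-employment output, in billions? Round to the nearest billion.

$13,126 billion

Unemployment gap = 2.62 - 3.87 = -1.25 points, so output gap = -2.32 × (-1.25) = 2.9%.
Since Y = Y* × (1 + gap/100), Y* = 13507/1.029 ≈ 13126 billion.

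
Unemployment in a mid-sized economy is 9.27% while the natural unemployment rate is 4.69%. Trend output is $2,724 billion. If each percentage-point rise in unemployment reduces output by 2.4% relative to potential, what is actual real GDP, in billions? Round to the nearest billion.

Unemployment gap = 9.27 - 4.69 = 4.58 points, so the output gap is -2.4 × 4.58 = -10.992%.
Actual GDP = 2724 × (1 - 10.992/100) = 2724 × 0.89008 ≈ 2425 billion.

$2,425 billion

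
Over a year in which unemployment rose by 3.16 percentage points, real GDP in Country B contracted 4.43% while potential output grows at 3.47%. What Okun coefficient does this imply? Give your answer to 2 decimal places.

Growth form: g_Y = g_Y* - β × Δu, so β = (g_Y* - g_Y)/Δu.
β = (3.47 + 4.43)/3.16 = 7.9/3.16 = 2.50.

β ≈ 2.50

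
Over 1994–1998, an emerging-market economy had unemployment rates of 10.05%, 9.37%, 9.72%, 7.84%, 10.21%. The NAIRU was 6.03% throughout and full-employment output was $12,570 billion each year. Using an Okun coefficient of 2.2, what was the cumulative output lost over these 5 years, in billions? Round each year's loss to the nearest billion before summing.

$4,713 billion

Year 1994: gap = -2.2 × (10.05 - 6.03) = -8.844%, loss ≈ 12570 × 8.844/100 ≈ 1112.
Year 1995: gap = -2.2 × (9.37 - 6.03) = -7.348%, loss ≈ 12570 × 7.348/100 ≈ 924.
Year 1996: gap = -2.2 × (9.72 - 6.03) = -8.118%, loss ≈ 12570 × 8.118/100 ≈ 1020.
Year 1997: gap = -2.2 × (7.84 - 6.03) = -3.982%, loss ≈ 12570 × 3.982/100 ≈ 501.
Year 1998: gap = -2.2 × (10.21 - 6.03) = -9.196%, loss ≈ 12570 × 9.196/100 ≈ 1156.
Total lost output = 1112 + 924 + 1020 + 501 + 1156 = 4713 billion.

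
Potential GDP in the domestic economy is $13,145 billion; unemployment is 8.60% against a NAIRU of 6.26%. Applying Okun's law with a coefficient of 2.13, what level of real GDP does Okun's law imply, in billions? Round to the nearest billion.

Unemployment gap = 8.6 - 6.26 = 2.34 points, so the output gap is -2.13 × 2.34 = -4.9842%.
Actual GDP = 13145 × (1 - 4.9842/100) = 13145 × 0.950158 ≈ 12490 billion.

$12,490 billion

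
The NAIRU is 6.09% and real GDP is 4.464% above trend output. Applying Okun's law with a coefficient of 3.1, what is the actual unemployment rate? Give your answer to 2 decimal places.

From Okun's law, u - u* = -(output gap)/β = -(4.464)/3.1 = -1.44 points.
So u = 6.09 - 1.44 = 4.65%.

4.65%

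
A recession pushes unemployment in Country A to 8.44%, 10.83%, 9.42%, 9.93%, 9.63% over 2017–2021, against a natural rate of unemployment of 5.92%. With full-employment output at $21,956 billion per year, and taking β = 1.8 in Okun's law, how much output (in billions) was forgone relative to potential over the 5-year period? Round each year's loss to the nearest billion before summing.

$7,370 billion

Year 2017: gap = -1.8 × (8.44 - 5.92) = -4.536%, loss ≈ 21956 × 4.536/100 ≈ 996.
Year 2018: gap = -1.8 × (10.83 - 5.92) = -8.838%, loss ≈ 21956 × 8.838/100 ≈ 1940.
Year 2019: gap = -1.8 × (9.42 - 5.92) = -6.3%, loss ≈ 21956 × 6.3/100 ≈ 1383.
Year 2020: gap = -1.8 × (9.93 - 5.92) = -7.218%, loss ≈ 21956 × 7.218/100 ≈ 1585.
Year 2021: gap = -1.8 × (9.63 - 5.92) = -6.678%, loss ≈ 21956 × 6.678/100 ≈ 1466.
Total lost output = 996 + 1940 + 1383 + 1585 + 1466 = 7370 billion.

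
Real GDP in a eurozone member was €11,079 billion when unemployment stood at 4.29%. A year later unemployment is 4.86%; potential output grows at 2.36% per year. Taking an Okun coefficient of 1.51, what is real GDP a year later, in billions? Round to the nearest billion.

€11,245 billion

Δu = 4.86 - 4.29 = 0.57 points.
Okun's law (growth form): g_Y = g_Y* - β × Δu = 2.36 - 1.51 × (0.57) = 2.36 - 0.8607 = 1.4993%.
Real GDP in the next year = 11079 × (1 + 1.4993/100) = 11079 × 1.014993 ≈ 11245 billion.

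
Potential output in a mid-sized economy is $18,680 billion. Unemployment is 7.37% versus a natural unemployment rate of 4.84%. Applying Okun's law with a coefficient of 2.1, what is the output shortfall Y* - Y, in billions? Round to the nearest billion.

$992 billion

Output gap = -2.1 × (7.37 - 4.84) = -2.1 × 2.53 = -5.313%.
Actual GDP ≈ 18680 × 0.94687 ≈ 17688 billion, so the shortfall is 18680 - 17688 = 992 billion.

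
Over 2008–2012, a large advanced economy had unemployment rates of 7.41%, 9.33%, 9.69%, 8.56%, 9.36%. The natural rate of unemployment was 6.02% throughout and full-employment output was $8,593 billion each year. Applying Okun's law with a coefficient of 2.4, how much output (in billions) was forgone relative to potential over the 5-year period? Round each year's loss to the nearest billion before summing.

$2,940 billion

Year 2008: gap = -2.4 × (7.41 - 6.02) = -3.336%, loss ≈ 8593 × 3.336/100 ≈ 287.
Year 2009: gap = -2.4 × (9.33 - 6.02) = -7.944%, loss ≈ 8593 × 7.944/100 ≈ 683.
Year 2010: gap = -2.4 × (9.69 - 6.02) = -8.808%, loss ≈ 8593 × 8.808/100 ≈ 757.
Year 2011: gap = -2.4 × (8.56 - 6.02) = -6.096%, loss ≈ 8593 × 6.096/100 ≈ 524.
Year 2012: gap = -2.4 × (9.36 - 6.02) = -8.016%, loss ≈ 8593 × 8.016/100 ≈ 689.
Total lost output = 287 + 683 + 757 + 524 + 689 = 2940 billion.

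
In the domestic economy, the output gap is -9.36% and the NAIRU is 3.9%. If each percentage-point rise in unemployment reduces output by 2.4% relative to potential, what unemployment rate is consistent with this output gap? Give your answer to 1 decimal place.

From Okun's law, u - u* = -(output gap)/β = -(-9.36)/2.4 = 3.9 points.
So u = 3.9 + 3.9 = 7.8%.

7.8%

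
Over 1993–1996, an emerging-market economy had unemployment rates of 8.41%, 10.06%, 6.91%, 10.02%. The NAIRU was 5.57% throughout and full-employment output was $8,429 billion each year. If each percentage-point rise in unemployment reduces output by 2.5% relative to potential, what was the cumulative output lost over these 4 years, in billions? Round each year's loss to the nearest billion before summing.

Year 1993: gap = -2.5 × (8.41 - 5.57) = -7.1%, loss ≈ 8429 × 7.1/100 ≈ 598.
Year 1994: gap = -2.5 × (10.06 - 5.57) = -11.225%, loss ≈ 8429 × 11.225/100 ≈ 946.
Year 1995: gap = -2.5 × (6.91 - 5.57) = -3.35%, loss ≈ 8429 × 3.35/100 ≈ 282.
Year 1996: gap = -2.5 × (10.02 - 5.57) = -11.125%, loss ≈ 8429 × 11.125/100 ≈ 938.
Total lost output = 598 + 946 + 282 + 938 = 2764 billion.

$2,764 billion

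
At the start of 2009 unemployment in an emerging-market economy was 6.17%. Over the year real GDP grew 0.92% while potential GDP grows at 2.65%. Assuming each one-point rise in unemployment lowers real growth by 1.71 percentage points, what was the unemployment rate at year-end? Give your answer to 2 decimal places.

Growth-rate Okun's law: g_Y = g_Y* - β × Δu, so Δu = (g_Y* - g_Y)/β.
Δu = (2.65 - 0.92)/1.71 = 1.73/1.71 = 1.01 percentage points.
Year-end unemployment = 6.17 + 1.01 = 7.18%.

7.18%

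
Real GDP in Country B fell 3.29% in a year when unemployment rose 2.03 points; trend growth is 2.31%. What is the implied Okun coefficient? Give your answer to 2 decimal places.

β ≈ 2.76

Growth form: g_Y = g_Y* - β × Δu, so β = (g_Y* - g_Y)/Δu.
β = (2.31 + 3.29)/2.03 = 5.6/2.03 = 2.76.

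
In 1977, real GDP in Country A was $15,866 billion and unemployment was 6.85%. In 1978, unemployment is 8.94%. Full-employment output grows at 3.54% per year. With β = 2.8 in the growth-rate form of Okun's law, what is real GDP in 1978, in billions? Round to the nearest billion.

$15,499 billion

Δu = 8.94 - 6.85 = 2.09 points.
Okun's law (growth form): g_Y = g_Y* - β × Δu = 3.54 - 2.8 × (2.09) = 3.54 - 5.852 = -2.312%.
Real GDP in the next year = 15866 × (1 - 2.312/100) = 15866 × 0.97688 ≈ 15499 billion.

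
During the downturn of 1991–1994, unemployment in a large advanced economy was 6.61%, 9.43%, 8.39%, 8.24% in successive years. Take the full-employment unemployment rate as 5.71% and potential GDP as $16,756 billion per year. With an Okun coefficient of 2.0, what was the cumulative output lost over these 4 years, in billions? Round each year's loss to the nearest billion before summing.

Year 1991: gap = -2.0 × (6.61 - 5.71) = -1.8%, loss ≈ 16756 × 1.8/100 ≈ 302.
Year 1992: gap = -2.0 × (9.43 - 5.71) = -7.44%, loss ≈ 16756 × 7.44/100 ≈ 1247.
Year 1993: gap = -2.0 × (8.39 - 5.71) = -5.36%, loss ≈ 16756 × 5.36/100 ≈ 898.
Year 1994: gap = -2.0 × (8.24 - 5.71) = -5.06%, loss ≈ 16756 × 5.06/100 ≈ 848.
Total lost output = 302 + 1247 + 898 + 848 = 3295 billion.

$3,295 billion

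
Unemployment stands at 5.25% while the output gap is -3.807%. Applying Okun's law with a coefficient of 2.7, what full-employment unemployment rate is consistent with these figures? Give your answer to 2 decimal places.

3.84%

From Okun's law, u - u* = -(output gap)/β = -(-3.807)/2.7 = 1.41 points.
So u* = 5.25 - 1.41 = 3.84%.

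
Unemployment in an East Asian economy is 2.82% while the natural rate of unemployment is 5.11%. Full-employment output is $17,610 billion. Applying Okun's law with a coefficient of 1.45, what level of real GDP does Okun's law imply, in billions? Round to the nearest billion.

Unemployment gap = 2.82 - 5.11 = -2.29 points, so the output gap is -1.45 × (-2.29) = 3.3205%.
Actual GDP = 17610 × (1 + 3.3205/100) = 17610 × 1.033205 ≈ 18195 billion.

$18,195 billion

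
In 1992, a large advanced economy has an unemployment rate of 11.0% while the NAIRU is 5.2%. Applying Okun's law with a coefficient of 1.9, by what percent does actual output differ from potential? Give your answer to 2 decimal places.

-11.02%

The unemployment gap is 11 - 5.2 = 5.8 percentage points.
Okun's law gives an output gap of -1.9 × 5.8 = -11.02%, i.e. 11.02% below potential.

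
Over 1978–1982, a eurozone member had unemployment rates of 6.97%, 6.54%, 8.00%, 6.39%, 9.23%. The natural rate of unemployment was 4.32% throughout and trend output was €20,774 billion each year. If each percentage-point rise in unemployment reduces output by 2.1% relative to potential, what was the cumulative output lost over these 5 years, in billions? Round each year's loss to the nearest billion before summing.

Year 1978: gap = -2.1 × (6.97 - 4.32) = -5.565%, loss ≈ 20774 × 5.565/100 ≈ 1156.
Year 1979: gap = -2.1 × (6.54 - 4.32) = -4.662%, loss ≈ 20774 × 4.662/100 ≈ 968.
Year 1980: gap = -2.1 × (8 - 4.32) = -7.728%, loss ≈ 20774 × 7.728/100 ≈ 1605.
Year 1981: gap = -2.1 × (6.39 - 4.32) = -4.347%, loss ≈ 20774 × 4.347/100 ≈ 903.
Year 1982: gap = -2.1 × (9.23 - 4.32) = -10.311%, loss ≈ 20774 × 10.311/100 ≈ 2142.
Total lost output = 1156 + 968 + 1605 + 903 + 2142 = 6774 billion.

€6,774 billion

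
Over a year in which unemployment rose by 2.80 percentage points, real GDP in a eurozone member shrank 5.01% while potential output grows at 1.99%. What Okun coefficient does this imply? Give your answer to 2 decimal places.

Growth form: g_Y = g_Y* - β × Δu, so β = (g_Y* - g_Y)/Δu.
β = (1.99 + 5.01)/2.80 = 7/2.80 = 2.50.

β ≈ 2.50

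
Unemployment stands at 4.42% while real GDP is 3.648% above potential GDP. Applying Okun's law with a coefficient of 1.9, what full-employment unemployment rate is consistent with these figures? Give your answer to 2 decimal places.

From Okun's law, u - u* = -(output gap)/β = -(3.648)/1.9 = -1.92 points.
So u* = 4.42 + 1.92 = 6.34%.

6.34%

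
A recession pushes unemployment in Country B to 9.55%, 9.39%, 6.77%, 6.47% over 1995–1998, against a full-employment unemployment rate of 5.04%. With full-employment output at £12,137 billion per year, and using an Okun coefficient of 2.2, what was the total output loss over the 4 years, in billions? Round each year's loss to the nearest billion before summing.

Year 1995: gap = -2.2 × (9.55 - 5.04) = -9.922%, loss ≈ 12137 × 9.922/100 ≈ 1204.
Year 1996: gap = -2.2 × (9.39 - 5.04) = -9.57%, loss ≈ 12137 × 9.57/100 ≈ 1162.
Year 1997: gap = -2.2 × (6.77 - 5.04) = -3.806%, loss ≈ 12137 × 3.806/100 ≈ 462.
Year 1998: gap = -2.2 × (6.47 - 5.04) = -3.146%, loss ≈ 12137 × 3.146/100 ≈ 382.
Total lost output = 1204 + 1162 + 462 + 382 = 3210 billion.

£3,210 billion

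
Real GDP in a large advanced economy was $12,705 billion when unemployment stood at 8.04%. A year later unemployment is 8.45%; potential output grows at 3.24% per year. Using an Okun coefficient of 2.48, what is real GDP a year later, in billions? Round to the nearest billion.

$12,987 billion

Δu = 8.45 - 8.04 = 0.41 points.
Okun's law (growth form): g_Y = g_Y* - β × Δu = 3.24 - 2.48 × (0.41) = 3.24 - 1.0168 = 2.2232%.
Real GDP in the next year = 12705 × (1 + 2.2232/100) = 12705 × 1.022232 ≈ 12987 billion.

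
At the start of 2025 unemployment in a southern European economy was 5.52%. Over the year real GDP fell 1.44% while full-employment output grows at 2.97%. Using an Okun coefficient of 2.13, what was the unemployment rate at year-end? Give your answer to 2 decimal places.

7.59%

Growth-rate Okun's law: g_Y = g_Y* - β × Δu, so Δu = (g_Y* - g_Y)/β.
Δu = (2.97 + 1.44)/2.13 = 4.41/2.13 = 2.07 percentage points.
Year-end unemployment = 5.52 + 2.07 = 7.59%.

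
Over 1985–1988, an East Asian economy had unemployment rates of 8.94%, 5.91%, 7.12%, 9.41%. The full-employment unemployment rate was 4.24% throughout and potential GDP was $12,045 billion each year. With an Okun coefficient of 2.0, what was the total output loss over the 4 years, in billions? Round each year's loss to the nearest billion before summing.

$3,473 billion

Year 1985: gap = -2.0 × (8.94 - 4.24) = -9.4%, loss ≈ 12045 × 9.4/100 ≈ 1132.
Year 1986: gap = -2.0 × (5.91 - 4.24) = -3.34%, loss ≈ 12045 × 3.34/100 ≈ 402.
Year 1987: gap = -2.0 × (7.12 - 4.24) = -5.76%, loss ≈ 12045 × 5.76/100 ≈ 694.
Year 1988: gap = -2.0 × (9.41 - 4.24) = -10.34%, loss ≈ 12045 × 10.34/100 ≈ 1245.
Total lost output = 1132 + 402 + 694 + 1245 = 3473 billion.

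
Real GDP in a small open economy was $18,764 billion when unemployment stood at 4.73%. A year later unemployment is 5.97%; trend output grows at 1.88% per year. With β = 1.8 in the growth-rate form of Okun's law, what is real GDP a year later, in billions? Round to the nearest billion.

$18,698 billion

Δu = 5.97 - 4.73 = 1.24 points.
Okun's law (growth form): g_Y = g_Y* - β × Δu = 1.88 - 1.8 × (1.24) = 1.88 - 2.232 = -0.352%.
Real GDP in the next year = 18764 × (1 - 0.352/100) = 18764 × 0.99648 ≈ 18698 billion.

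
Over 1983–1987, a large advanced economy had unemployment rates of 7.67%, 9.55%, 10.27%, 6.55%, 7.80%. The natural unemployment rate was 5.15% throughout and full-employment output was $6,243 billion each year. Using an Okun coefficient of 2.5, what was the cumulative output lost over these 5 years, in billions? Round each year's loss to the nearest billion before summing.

$2,512 billion

Year 1983: gap = -2.5 × (7.67 - 5.15) = -6.3%, loss ≈ 6243 × 6.3/100 ≈ 393.
Year 1984: gap = -2.5 × (9.55 - 5.15) = -11%, loss ≈ 6243 × 11/100 ≈ 687.
Year 1985: gap = -2.5 × (10.27 - 5.15) = -12.8%, loss ≈ 6243 × 12.8/100 ≈ 799.
Year 1986: gap = -2.5 × (6.55 - 5.15) = -3.5%, loss ≈ 6243 × 3.5/100 ≈ 219.
Year 1987: gap = -2.5 × (7.8 - 5.15) = -6.625%, loss ≈ 6243 × 6.625/100 ≈ 414.
Total lost output = 393 + 687 + 799 + 219 + 414 = 2512 billion.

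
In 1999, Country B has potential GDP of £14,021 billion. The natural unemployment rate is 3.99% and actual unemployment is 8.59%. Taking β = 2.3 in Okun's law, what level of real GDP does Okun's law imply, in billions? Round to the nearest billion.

£12,538 billion

Unemployment gap = 8.59 - 3.99 = 4.6 points, so the output gap is -2.3 × 4.6 = -10.58%.
Actual GDP = 14021 × (1 - 10.58/100) = 14021 × 0.8942 ≈ 12538 billion.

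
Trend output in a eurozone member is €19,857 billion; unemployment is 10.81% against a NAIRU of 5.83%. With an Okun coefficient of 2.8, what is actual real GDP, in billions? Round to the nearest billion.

€17,088 billion

Unemployment gap = 10.81 - 5.83 = 4.98 points, so the output gap is -2.8 × 4.98 = -13.944%.
Actual GDP = 19857 × (1 - 13.944/100) = 19857 × 0.86056 ≈ 17088 billion.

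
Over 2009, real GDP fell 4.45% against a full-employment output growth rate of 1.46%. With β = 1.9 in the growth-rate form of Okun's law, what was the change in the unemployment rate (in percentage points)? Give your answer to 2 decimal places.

3.11 percentage points

Growth-rate Okun's law: g_Y = g_Y* - β × Δu, so Δu = (g_Y* - g_Y)/β.
Δu = (1.46 + 4.45)/1.9 = 5.91/1.9 = 3.11 percentage points.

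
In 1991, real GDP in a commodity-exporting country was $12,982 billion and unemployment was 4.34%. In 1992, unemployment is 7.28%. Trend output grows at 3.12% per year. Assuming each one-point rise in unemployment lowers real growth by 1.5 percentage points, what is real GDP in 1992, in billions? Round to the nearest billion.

Δu = 7.28 - 4.34 = 2.94 points.
Okun's law (growth form): g_Y = g_Y* - β × Δu = 3.12 - 1.5 × (2.94) = 3.12 - 4.41 = -1.29%.
Real GDP in the next year = 12982 × (1 - 1.29/100) = 12982 × 0.9871 ≈ 12815 billion.

$12,815 billion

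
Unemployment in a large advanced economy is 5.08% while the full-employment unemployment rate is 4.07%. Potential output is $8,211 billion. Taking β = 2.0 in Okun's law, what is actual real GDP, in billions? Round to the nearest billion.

Unemployment gap = 5.08 - 4.07 = 1.01 points, so the output gap is -2 × 1.01 = -2.02%.
Actual GDP = 8211 × (1 - 2.02/100) = 8211 × 0.9798 ≈ 8045 billion.

$8,045 billion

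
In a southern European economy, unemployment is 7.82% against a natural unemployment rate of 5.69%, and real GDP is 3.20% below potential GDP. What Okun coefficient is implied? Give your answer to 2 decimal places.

β ≈ 1.50

Okun's law: output gap = -β × (u - u*).
-3.20 = -β × (7.82 - 5.69) = -β × 2.13, so β = 3.2/2.13 = 1.50.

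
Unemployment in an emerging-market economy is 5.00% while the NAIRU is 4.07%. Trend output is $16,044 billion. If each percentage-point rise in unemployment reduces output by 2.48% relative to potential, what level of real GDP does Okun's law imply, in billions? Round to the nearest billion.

Unemployment gap = 5 - 4.07 = 0.93 points, so the output gap is -2.48 × 0.93 = -2.3064%.
Actual GDP = 16044 × (1 - 2.3064/100) = 16044 × 0.976936 ≈ 15674 billion.

$15,674 billion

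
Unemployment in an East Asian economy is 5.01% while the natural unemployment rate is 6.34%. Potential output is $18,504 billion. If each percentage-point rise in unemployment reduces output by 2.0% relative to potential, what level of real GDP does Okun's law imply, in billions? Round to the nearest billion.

$18,996 billion

Unemployment gap = 5.01 - 6.34 = -1.33 points, so the output gap is -2 × (-1.33) = 2.66%.
Actual GDP = 18504 × (1 + 2.66/100) = 18504 × 1.0266 ≈ 18996 billion.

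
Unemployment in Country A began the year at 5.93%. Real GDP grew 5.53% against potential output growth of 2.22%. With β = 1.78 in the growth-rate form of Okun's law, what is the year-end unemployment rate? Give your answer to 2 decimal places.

4.07%

Growth-rate Okun's law: g_Y = g_Y* - β × Δu, so Δu = (g_Y* - g_Y)/β.
Δu = (2.22 - 5.53)/1.78 = -3.31/1.78 = -1.86 percentage points.
Year-end unemployment = 5.93 - 1.86 = 4.07%.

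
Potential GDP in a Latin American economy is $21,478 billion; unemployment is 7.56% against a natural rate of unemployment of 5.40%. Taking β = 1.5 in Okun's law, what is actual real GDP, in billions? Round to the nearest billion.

$20,782 billion

Unemployment gap = 7.56 - 5.4 = 2.16 points, so the output gap is -1.5 × 2.16 = -3.24%.
Actual GDP = 21478 × (1 - 3.24/100) = 21478 × 0.9676 ≈ 20782 billion.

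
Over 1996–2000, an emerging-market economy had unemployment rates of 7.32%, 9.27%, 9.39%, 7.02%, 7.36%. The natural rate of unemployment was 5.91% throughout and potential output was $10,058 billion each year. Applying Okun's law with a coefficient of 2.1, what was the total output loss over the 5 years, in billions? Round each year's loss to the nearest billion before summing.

Year 1996: gap = -2.1 × (7.32 - 5.91) = -2.961%, loss ≈ 10058 × 2.961/100 ≈ 298.
Year 1997: gap = -2.1 × (9.27 - 5.91) = -7.056%, loss ≈ 10058 × 7.056/100 ≈ 710.
Year 1998: gap = -2.1 × (9.39 - 5.91) = -7.308%, loss ≈ 10058 × 7.308/100 ≈ 735.
Year 1999: gap = -2.1 × (7.02 - 5.91) = -2.331%, loss ≈ 10058 × 2.331/100 ≈ 234.
Year 2000: gap = -2.1 × (7.36 - 5.91) = -3.045%, loss ≈ 10058 × 3.045/100 ≈ 306.
Total lost output = 298 + 710 + 735 + 234 + 306 = 2283 billion.

$2,283 billion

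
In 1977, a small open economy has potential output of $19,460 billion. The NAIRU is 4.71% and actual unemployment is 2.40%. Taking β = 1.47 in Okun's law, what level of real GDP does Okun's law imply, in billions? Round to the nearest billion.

$20,121 billion

Unemployment gap = 2.4 - 4.71 = -2.31 points, so the output gap is -1.47 × (-2.31) = 3.3957%.
Actual GDP = 19460 × (1 + 3.3957/100) = 19460 × 1.033957 ≈ 20121 billion.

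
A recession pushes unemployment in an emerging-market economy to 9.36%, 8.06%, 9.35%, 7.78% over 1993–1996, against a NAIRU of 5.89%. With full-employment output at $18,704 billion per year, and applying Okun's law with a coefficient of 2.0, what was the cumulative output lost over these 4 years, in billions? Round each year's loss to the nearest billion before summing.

$4,111 billion

Year 1993: gap = -2.0 × (9.36 - 5.89) = -6.94%, loss ≈ 18704 × 6.94/100 ≈ 1298.
Year 1994: gap = -2.0 × (8.06 - 5.89) = -4.34%, loss ≈ 18704 × 4.34/100 ≈ 812.
Year 1995: gap = -2.0 × (9.35 - 5.89) = -6.92%, loss ≈ 18704 × 6.92/100 ≈ 1294.
Year 1996: gap = -2.0 × (7.78 - 5.89) = -3.78%, loss ≈ 18704 × 3.78/100 ≈ 707.
Total lost output = 1298 + 812 + 1294 + 707 = 4111 billion.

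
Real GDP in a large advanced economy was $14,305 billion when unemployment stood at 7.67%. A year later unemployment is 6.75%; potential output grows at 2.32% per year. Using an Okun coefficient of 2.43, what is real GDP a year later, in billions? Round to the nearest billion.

Δu = 6.75 - 7.67 = -0.92 points.
Okun's law (growth form): g_Y = g_Y* - β × Δu = 2.32 - 2.43 × (-0.92) = 2.32 + 2.2356 = 4.5556%.
Real GDP in the next year = 14305 × (1 + 4.5556/100) = 14305 × 1.045556 ≈ 14957 billion.

$14,957 billion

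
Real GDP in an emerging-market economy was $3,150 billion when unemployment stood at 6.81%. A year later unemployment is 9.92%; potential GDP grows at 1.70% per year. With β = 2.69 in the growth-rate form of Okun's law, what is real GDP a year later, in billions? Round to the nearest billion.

$2,940 billion

Δu = 9.92 - 6.81 = 3.11 points.
Okun's law (growth form): g_Y = g_Y* - β × Δu = 1.70 - 2.69 × (3.11) = 1.7 - 8.3659 = -6.6659%.
Real GDP in the next year = 3150 × (1 - 6.6659/100) = 3150 × 0.933341 ≈ 2940 billion.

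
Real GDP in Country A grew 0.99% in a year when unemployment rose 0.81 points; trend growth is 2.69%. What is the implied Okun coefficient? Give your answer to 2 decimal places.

Growth form: g_Y = g_Y* - β × Δu, so β = (g_Y* - g_Y)/Δu.
β = (2.69 - 0.99)/0.81 = 1.7/0.81 = 2.10.

β ≈ 2.10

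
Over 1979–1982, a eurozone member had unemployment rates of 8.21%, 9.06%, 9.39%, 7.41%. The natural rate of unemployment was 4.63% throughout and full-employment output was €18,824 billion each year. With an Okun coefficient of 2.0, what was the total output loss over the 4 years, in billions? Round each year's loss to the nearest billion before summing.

Year 1979: gap = -2.0 × (8.21 - 4.63) = -7.16%, loss ≈ 18824 × 7.16/100 ≈ 1348.
Year 1980: gap = -2.0 × (9.06 - 4.63) = -8.86%, loss ≈ 18824 × 8.86/100 ≈ 1668.
Year 1981: gap = -2.0 × (9.39 - 4.63) = -9.52%, loss ≈ 18824 × 9.52/100 ≈ 1792.
Year 1982: gap = -2.0 × (7.41 - 4.63) = -5.56%, loss ≈ 18824 × 5.56/100 ≈ 1047.
Total lost output = 1348 + 1668 + 1792 + 1047 = 5855 billion.

€5,855 billion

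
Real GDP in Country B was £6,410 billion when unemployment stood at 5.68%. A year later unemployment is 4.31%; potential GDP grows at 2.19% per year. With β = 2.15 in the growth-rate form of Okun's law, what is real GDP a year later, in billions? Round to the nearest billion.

Δu = 4.31 - 5.68 = -1.37 points.
Okun's law (growth form): g_Y = g_Y* - β × Δu = 2.19 - 2.15 × (-1.37) = 2.19 + 2.9455 = 5.1355%.
Real GDP in the next year = 6410 × (1 + 5.1355/100) = 6410 × 1.051355 ≈ 6739 billion.

£6,739 billion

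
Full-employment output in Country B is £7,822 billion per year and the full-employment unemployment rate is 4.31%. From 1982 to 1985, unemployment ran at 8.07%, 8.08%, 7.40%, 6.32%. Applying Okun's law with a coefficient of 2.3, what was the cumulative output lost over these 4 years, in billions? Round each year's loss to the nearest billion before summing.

Year 1982: gap = -2.3 × (8.07 - 4.31) = -8.648%, loss ≈ 7822 × 8.648/100 ≈ 676.
Year 1983: gap = -2.3 × (8.08 - 4.31) = -8.671%, loss ≈ 7822 × 8.671/100 ≈ 678.
Year 1984: gap = -2.3 × (7.4 - 4.31) = -7.107%, loss ≈ 7822 × 7.107/100 ≈ 556.
Year 1985: gap = -2.3 × (6.32 - 4.31) = -4.623%, loss ≈ 7822 × 4.623/100 ≈ 362.
Total lost output = 676 + 678 + 556 + 362 = 2272 billion.

£2,272 billion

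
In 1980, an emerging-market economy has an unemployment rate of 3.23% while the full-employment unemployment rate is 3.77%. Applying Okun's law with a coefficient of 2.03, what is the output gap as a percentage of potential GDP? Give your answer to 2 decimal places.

1.10%

The unemployment gap is 3.23 - 3.77 = -0.54 percentage points.
Okun's law gives an output gap of -2.03 × (-0.54) = 1.0962%, i.e. 1.10% above potential.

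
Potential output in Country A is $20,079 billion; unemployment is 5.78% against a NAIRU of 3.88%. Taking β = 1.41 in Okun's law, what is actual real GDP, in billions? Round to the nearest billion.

Unemployment gap = 5.78 - 3.88 = 1.9 points, so the output gap is -1.41 × 1.9 = -2.679%.
Actual GDP = 20079 × (1 - 2.679/100) = 20079 × 0.97321 ≈ 19541 billion.

$19,541 billion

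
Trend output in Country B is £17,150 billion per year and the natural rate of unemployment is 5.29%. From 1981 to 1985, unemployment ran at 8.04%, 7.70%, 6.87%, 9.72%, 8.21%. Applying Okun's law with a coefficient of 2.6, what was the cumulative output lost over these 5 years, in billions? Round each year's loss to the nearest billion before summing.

Year 1981: gap = -2.6 × (8.04 - 5.29) = -7.15%, loss ≈ 17150 × 7.15/100 ≈ 1226.
Year 1982: gap = -2.6 × (7.7 - 5.29) = -6.266%, loss ≈ 17150 × 6.266/100 ≈ 1075.
Year 1983: gap = -2.6 × (6.87 - 5.29) = -4.108%, loss ≈ 17150 × 4.108/100 ≈ 705.
Year 1984: gap = -2.6 × (9.72 - 5.29) = -11.518%, loss ≈ 17150 × 11.518/100 ≈ 1975.
Year 1985: gap = -2.6 × (8.21 - 5.29) = -7.592%, loss ≈ 17150 × 7.592/100 ≈ 1302.
Total lost output = 1226 + 1075 + 705 + 1975 + 1302 = 6283 billion.

£6,283 billion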